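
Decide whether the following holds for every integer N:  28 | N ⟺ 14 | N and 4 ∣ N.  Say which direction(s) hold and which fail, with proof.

Both directions hold; the statement is true.

Forward direction. If 28 ∣ N, write N = 28q. Since 28 = 2·14, N = 14·(2q), so 14 ∣ N; and since 28 = 7·4, N = 4·(7q), so 4 ∣ N.

Converse. Suppose 14 ∣ N and 4 ∣ N. Any common multiple of 14 and 4 is a multiple of their lcm; here lcm(14, 4) = 14·4/gcd(14, 4) = 56/2 = 28, so 28 ∣ N.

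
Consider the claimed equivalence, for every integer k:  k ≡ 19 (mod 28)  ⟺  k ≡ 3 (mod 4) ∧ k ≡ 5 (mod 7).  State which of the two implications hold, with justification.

(←) If k ≡ 3 (mod 4) and k ≡ 5 (mod 7), then by the Chinese remainder theorem k ≡ 19 (mod 28). This is exactly k ≡ 19 (mod 28).

(→) Suppose k ≡ 19 (mod 28); write k = 28j + 19. Since 4 ∣ 28, reducing mod 4 gives k ≡ 19 ≡ 3 (mod 4); since 7 ∣ 28, reducing mod 7 gives k ≡ 19 ≡ 5 (mod 7).

Both directions hold.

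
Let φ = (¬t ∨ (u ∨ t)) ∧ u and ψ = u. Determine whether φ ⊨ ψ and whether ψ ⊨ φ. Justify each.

(⇒) Assume the antecedent. If t is true, the antecedent forces (t = T, u = T), and u holds there. If t is false, the antecedent forces (t = F, u = T), and u holds there. Either way u holds.

(⇐) Assume the antecedent. If t is true, the antecedent forces (t = T, u = T), and (¬t ∨ (u ∨ t)) ∧ u holds there. If t is false, the antecedent forces (t = F, u = T), and (¬t ∨ (u ∨ t)) ∧ u holds there. Either way (¬t ∨ (u ∨ t)) ∧ u holds.

Both implications hold.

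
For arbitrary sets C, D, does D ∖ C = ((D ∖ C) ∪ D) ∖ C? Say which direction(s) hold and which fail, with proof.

Both inclusions hold; the sets are equal.

(⟹) Let x ∈ D ∖ C. Then x ∈ D and x ∉ C, from which x ∈ ((D ∖ C) ∪ D) ∖ C.

(⟸) Let x ∈ ((D ∖ C) ∪ D) ∖ C. Then x ∈ D and x ∉ C, from which x ∈ D ∖ C.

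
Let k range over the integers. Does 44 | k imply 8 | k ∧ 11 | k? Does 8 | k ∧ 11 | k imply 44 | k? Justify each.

Forward direction. This fails: take k = 44. Certainly 44 ∣ 44, but 8 ∤ 44.

Converse. Suppose 8 ∣ k and 11 ∣ k. Any common multiple of 8 and 11 is a multiple of their lcm; here gcd(8, 11) = 1, so lcm(8, 11) = 8·11 = 88, so 88 ∣ k. Since 44 ∣ 88, it follows that 44 ∣ k.

(⇒) fails; (⇐) holds.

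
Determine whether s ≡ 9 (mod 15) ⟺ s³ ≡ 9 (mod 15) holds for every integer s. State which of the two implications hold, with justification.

The biconditional holds.

Converse. Suppose s³ ≡ 9 (mod 15). The only residue r in {0, …, 14} with r³ ≡ 9 (mod 15) is r = 9, so s ≡ 9 (mod 15).

Forward direction. Suppose s ≡ 9 (mod 15). Write s = 15j + 9. Then (15j + 9)³ = 3375j³ + 6075j² + 3645j + 729 = 15(225j³ + 405j² + 243j + 48) + 9, so s³ ≡ 9 (mod 15).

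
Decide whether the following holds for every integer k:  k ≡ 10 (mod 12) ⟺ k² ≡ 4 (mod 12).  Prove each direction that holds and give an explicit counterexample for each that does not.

(⟸) This fails: take k = 2. Then 2² = 4 ≡ 4 (mod 12), yet 2 ≡ 2 (mod 12), not 10.

(⟹) Suppose k ≡ 10 (mod 12). Write k = 12j + 10. Then (12j + 10)² = 144j² + 240j + 100 = 12(12j² + 20j + 8) + 4, so k² ≡ 4 (mod 12).

Only the forward direction holds.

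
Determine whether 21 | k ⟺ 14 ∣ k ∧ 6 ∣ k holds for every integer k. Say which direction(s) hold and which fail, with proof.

(⟹) This fails: take k = 21. Certainly 21 ∣ 21, but 14 ∤ 21.

(⟸) Suppose 14 ∣ k and 6 ∣ k. Any common multiple of 14 and 6 is a multiple of their lcm; here lcm(14, 6) = 14·6/gcd(14, 6) = 84/2 = 42, so 42 ∣ k. Since 21 ∣ 42, it follows that 21 ∣ k.

The forward direction fails; the converse holds.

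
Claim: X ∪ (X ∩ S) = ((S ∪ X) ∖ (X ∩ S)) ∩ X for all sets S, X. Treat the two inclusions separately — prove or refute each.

Forward inclusion. This inclusion fails. Take S = {1}, X = {1}; then 1 ∈ X ∪ (X ∩ S) but 1 ∉ ((S ∪ X) ∖ (X ∩ S)) ∩ X.

Reverse inclusion. Let x ∈ ((S ∪ X) ∖ (X ∩ S)) ∩ X. Then x ∈ X and x ∉ S, from which x ∈ X ∪ (X ∩ S).

Only the reverse inclusion holds.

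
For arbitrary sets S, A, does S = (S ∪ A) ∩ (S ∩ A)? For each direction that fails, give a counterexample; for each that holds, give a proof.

(⟹) This inclusion fails. Take S = {1}, A = ∅; then 1 ∈ S but 1 ∉ (S ∪ A) ∩ (S ∩ A).

(⟸) Let x ∈ (S ∪ A) ∩ (S ∩ A). Then x ∈ S ∩ A, from which x ∈ S.

The sets are not equal: only the reverse inclusion holds.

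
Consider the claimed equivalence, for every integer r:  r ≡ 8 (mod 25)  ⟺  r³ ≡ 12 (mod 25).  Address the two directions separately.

Both directions hold.

Forward direction. Suppose r ≡ 8 (mod 25). Write r = 25j + 8. Then (25j + 8)³ = 15625j³ + 15000j² + 4800j + 512 = 25(625j³ + 600j² + 192j + 20) + 12, so r³ ≡ 12 (mod 25).

Converse. Suppose r³ ≡ 12 (mod 25). The only residue r in {0, …, 24} with r³ ≡ 12 (mod 25) is r = 8, so r ≡ 8 (mod 25).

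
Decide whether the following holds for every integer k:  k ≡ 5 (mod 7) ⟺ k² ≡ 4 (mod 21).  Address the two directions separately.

Neither implication holds.

Forward direction. This fails: take k = 12. Then 12 ≡ 5 (mod 7), but 12² = 144 ≡ 18 (mod 21), not 4.

Converse. This fails: take k = 2. Then 2² = 4 ≡ 4 (mod 21), yet 2 ≡ 2 (mod 7), not 5.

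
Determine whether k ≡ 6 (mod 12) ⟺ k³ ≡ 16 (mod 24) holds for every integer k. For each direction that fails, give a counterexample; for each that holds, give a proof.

Neither direction holds.

(⇒) This fails: take k = 6. Then 6 ≡ 6 (mod 12), but 6³ = 216 ≡ 0 (mod 24), not 16.

(⇐) This fails: take k = 4. Then 4³ = 64 ≡ 16 (mod 24), yet 4 ≡ 4 (mod 12), not 6.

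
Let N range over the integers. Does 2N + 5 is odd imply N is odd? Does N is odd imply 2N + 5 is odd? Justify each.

[⇐] Suppose N is odd. Since 2 is even, 2N is even for every N, so 2N + 5 has the same parity as 5, which is odd. Hence 2N + 5 is odd.

[⇒] This fails: take N = 0. Then 2N + 5 = 5, which is odd, yet N = 0 is even, not odd.

(⇒) fails; (⇐) holds.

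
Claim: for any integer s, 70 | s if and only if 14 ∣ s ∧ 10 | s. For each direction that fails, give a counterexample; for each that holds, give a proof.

Both implications hold.

(⇒) If 70 ∣ s, write s = 70q. Since 70 = 5·14, s = 14·(5q), so 14 ∣ s; and since 70 = 7·10, s = 10·(7q), so 10 ∣ s.

(⇐) Suppose 14 ∣ s and 10 ∣ s. Any common multiple of 14 and 10 is a multiple of their lcm; here lcm(14, 10) = 14·10/gcd(14, 10) = 140/2 = 70, so 70 ∣ s.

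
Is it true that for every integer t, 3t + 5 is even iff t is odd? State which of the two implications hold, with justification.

Both directions hold; the statement is true.

(⇒) Suppose 3t + 5 is even. Since 3 is odd, 3t and t have the same parity, so 3t + 5 ≡ t + 5 (mod 2). As 5 is odd, 3t + 5 is even exactly when t is odd. Thus t is odd.

(⇐) Conversely, suppose t is odd; write t = 2j + 1. Then 3t + 5 = 3·(2j + 1) + 5 = 2·3j + 8, which is even.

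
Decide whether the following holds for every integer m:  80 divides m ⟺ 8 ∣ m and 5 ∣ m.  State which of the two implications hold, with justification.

Only the forward direction holds.

[⇒] If 80 ∣ m, write m = 80q. Since 80 = 10·8, m = 8·(10q), so 8 ∣ m; and since 80 = 16·5, m = 5·(16q), so 5 ∣ m.

[⇐] This fails: take m = 40. Both 8 ∣ 40 and 5 ∣ 40, yet 40 is not a multiple of 80 (since 40 = 0·80 + 40), so 80 ∤ 40.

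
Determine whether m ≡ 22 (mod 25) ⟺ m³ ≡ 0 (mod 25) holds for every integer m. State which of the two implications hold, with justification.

Forward direction. This fails: take m = 22. Then 22 ≡ 22 (mod 25), but 22³ = 10648 ≡ 23 (mod 25), not 0.

Converse. This fails: take m = 0. Then 0³ = 0 ≡ 0 (mod 25), yet 0 ≡ 0 (mod 25), not 22.

Neither direction holds.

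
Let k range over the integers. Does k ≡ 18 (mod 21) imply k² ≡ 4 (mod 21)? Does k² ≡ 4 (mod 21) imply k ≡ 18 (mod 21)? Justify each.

Neither implication holds.

[⇒] This fails: take k = 18. Then 18 ≡ 18 (mod 21), but 18² = 324 ≡ 9 (mod 21), not 4.

[⇐] This fails: take k = 2. Then 2² = 4 ≡ 4 (mod 21), yet 2 ≡ 2 (mod 21), not 18.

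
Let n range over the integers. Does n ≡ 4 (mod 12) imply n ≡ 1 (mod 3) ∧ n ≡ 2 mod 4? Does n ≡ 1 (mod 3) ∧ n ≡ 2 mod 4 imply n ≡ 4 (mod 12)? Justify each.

Neither implication holds.

[⇒] This fails: n = 4 gives 4 ≡ 4 (mod 12) but 4 ≡ 0 (mod 4), so the conjunction on the right does not hold.

[⇐] This fails: n = 10 satisfies both congruences on the right (10 ≡ 1 mod 3 and 10 ≡ 2 mod 4) yet 10 ≡ 10 (mod 12), not 4.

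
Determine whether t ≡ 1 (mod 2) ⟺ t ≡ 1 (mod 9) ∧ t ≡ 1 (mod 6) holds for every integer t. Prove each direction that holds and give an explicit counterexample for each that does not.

(⟹) This fails: t = 3 gives 3 ≡ 1 (mod 2) but 3 ≡ 3 (mod 9), so the conjunction on the right does not hold.

(⟸) Conversely, if t ≡ 1 (mod 9) and t ≡ 1 (mod 6), then by the Chinese remainder theorem t ≡ 1 (mod 18). Since 1 ≡ 1 (mod 2) and 2 ∣ 18, we get t ≡ 1 (mod 2).

Only the reverse direction holds.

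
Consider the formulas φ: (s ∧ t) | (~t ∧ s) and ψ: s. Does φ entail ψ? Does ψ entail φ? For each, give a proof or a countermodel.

Both directions hold.

[⇐] Assume the antecedent. If s is true, (s ∧ t) | (~t ∧ s) reduces to true regardless of the other variables. If s is false, the antecedent cannot hold. Either way (s ∧ t) | (~t ∧ s) holds.

[⇒] Assume the antecedent. If s is true, s reduces to true regardless of the other variables. If s is false, the antecedent cannot hold. Either way s holds.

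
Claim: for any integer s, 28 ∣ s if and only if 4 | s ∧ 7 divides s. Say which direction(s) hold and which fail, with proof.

Both directions hold; the statement is true.

Converse. Suppose 4 ∣ s and 7 ∣ s. Any common multiple of 4 and 7 is a multiple of their lcm; here gcd(4, 7) = 1, so lcm(4, 7) = 4·7 = 28, so 28 ∣ s.

Forward direction. If 28 ∣ s, write s = 28q. Since 28 = 7·4, s = 4·(7q), so 4 ∣ s; and since 28 = 4·7, s = 7·(4q), so 7 ∣ s.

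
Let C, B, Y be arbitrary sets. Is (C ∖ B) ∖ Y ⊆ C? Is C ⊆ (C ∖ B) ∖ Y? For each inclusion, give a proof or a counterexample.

(⊆) holds; (⊇) fails.

Forward inclusion. Let x ∈ (C ∖ B) ∖ Y. Then x ∈ C and x ∉ B, Y, from which x ∈ C.

Reverse inclusion. This inclusion fails. Take C = {1}, B = {1}, Y = ∅; then 1 ∈ C but 1 ∉ (C ∖ B) ∖ Y.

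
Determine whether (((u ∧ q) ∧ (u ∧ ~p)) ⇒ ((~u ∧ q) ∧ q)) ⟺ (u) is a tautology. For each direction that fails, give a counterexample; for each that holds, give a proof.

[⇒] This fails. Under p = F, q = F, u = F, the left side is true but the right side is false.

[⇐] This fails. Under p = F, q = T, u = T, the left side is false but the right side is true.

Neither implication holds.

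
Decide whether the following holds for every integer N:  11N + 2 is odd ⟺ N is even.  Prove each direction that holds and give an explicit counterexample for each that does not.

(⟹) This fails: N = 1 gives 11N + 2 = 13, which is odd, but 1 is odd, not even.

(⟸) This also fails: N = 4 is even, but 11N + 2 = 46 is even, not odd.

Both directions fail.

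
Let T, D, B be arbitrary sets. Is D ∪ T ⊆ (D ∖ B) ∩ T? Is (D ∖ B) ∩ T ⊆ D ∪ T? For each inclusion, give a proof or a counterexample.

(⟹) This inclusion fails. Take T = {1}, D = ∅, B = ∅; then 1 ∈ D ∪ T but 1 ∉ (D ∖ B) ∩ T.

(⟸) Let x ∈ (D ∖ B) ∩ T. Then x ∈ T ∩ D and x ∉ B, from which x ∈ D ∪ T.

Only the reverse inclusion holds.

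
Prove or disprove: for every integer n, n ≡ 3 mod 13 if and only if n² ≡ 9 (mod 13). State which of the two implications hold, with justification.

Not equivalent: only (⇒) holds.

(→) Suppose n ≡ 3 mod 13. Write n = 13j + 3. Then (13j + 3)² = 169j² + 78j + 9 = 13(13j² + 6j) + 9, so n² ≡ 9 (mod 13).

(←) This fails: take n = 10. Then 10² = 100 ≡ 9 (mod 13), yet 10 ≡ 10 (mod 13), not 3.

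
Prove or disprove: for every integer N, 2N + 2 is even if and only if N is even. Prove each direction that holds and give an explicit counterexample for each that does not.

Only the reverse direction holds.

Forward direction. This fails: take N = 3. Then 2N + 2 = 8, which is even, yet N = 3 is odd, not even.

Converse. Suppose N is even. Since 2 is even, 2N is even for every N, so 2N + 2 has the same parity as 2, which is even. Hence 2N + 2 is even.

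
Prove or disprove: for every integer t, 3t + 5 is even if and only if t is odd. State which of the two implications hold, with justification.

(⟹) Suppose 3t + 5 is even. Since 3 is odd, 3t and t have the same parity, so 3t + 5 ≡ t + 5 (mod 2). As 5 is odd, 3t + 5 is even exactly when t is odd. Thus t is odd.

(⟸) Conversely, suppose t is odd; write t = 2j + 1. Then 3t + 5 = 3·(2j + 1) + 5 = 2·3j + 8, which is even.

The biconditional holds.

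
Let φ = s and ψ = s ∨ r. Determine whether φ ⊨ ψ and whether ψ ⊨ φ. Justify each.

(→) Assume the antecedent. If r is true, s ∨ r reduces to true regardless of the other variables. If r is false, the antecedent forces (r = F, s = T), and s ∨ r holds there. Either way s ∨ r holds.

(←) This fails. Under r = T, s = F, the left side is false but the right side is true.

(⇒) holds; (⇐) fails.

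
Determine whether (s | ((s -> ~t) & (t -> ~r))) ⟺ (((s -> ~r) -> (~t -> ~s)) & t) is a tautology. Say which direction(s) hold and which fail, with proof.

Both directions fail.

(→) This fails. Under s = F, t = F, r = F, the left side is true but the right side is false.

(←) This fails. Under s = F, t = T, r = T, the left side is false but the right side is true.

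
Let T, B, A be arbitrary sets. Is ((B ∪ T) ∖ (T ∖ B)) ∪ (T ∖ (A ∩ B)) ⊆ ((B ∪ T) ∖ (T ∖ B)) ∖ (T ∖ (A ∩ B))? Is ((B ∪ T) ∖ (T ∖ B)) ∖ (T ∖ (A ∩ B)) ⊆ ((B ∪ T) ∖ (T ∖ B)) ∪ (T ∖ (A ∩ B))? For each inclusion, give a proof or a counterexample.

(⊇) Let x ∈ ((B ∪ T) ∖ (T ∖ B)) ∖ (T ∖ (A ∩ B)). Then either x ∈ B and x ∉ T, A; or x ∈ B ∩ A and x ∉ T; or x ∈ T ∩ B ∩ A. In each case x ∈ ((B ∪ T) ∖ (T ∖ B)) ∪ (T ∖ (A ∩ B)), so ((B ∪ T) ∖ (T ∖ B)) ∖ (T ∖ (A ∩ B)) ⊆ ((B ∪ T) ∖ (T ∖ B)) ∪ (T ∖ (A ∩ B)).

(⊆) This inclusion fails. Take T = {1}, B = ∅, A = ∅; then 1 ∈ ((B ∪ T) ∖ (T ∖ B)) ∪ (T ∖ (A ∩ B)) but 1 ∉ ((B ∪ T) ∖ (T ∖ B)) ∖ (T ∖ (A ∩ B)).

The sets are not equal: only the reverse inclusion holds.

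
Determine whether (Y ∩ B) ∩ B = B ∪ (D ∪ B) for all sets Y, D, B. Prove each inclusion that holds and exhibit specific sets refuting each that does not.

(⊆) Let x ∈ (Y ∩ B) ∩ B. Then either x ∈ Y ∩ B and x ∉ D; or x ∈ Y ∩ D ∩ B. In each case x ∈ B ∪ (D ∪ B), so (Y ∩ B) ∩ B ⊆ B ∪ (D ∪ B).

(⊇) This inclusion fails. Take Y = ∅, D = {1}, B = ∅; then 1 ∈ B ∪ (D ∪ B) but 1 ∉ (Y ∩ B) ∩ B.

(⊆) holds; (⊇) fails.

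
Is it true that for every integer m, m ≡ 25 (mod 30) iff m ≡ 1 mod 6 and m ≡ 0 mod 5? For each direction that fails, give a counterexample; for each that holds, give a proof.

Both directions hold.

Forward direction. Suppose m ≡ 25 (mod 30); write m = 30j + 25. Since 6 ∣ 30, reducing mod 6 gives m ≡ 25 ≡ 1 (mod 6); since 5 ∣ 30, reducing mod 5 gives m ≡ 25 ≡ 0 (mod 5).

Converse. If m ≡ 1 (mod 6) and m ≡ 0 (mod 5), then by the Chinese remainder theorem m ≡ 25 (mod 30). This is exactly m ≡ 25 (mod 30).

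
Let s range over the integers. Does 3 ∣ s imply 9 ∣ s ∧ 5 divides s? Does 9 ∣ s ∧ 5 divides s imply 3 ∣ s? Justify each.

Only the reverse direction holds.

[⇒] This fails: take s = 3. Certainly 3 ∣ 3, but 9 ∤ 3.

[⇐] Suppose 9 ∣ s and 5 ∣ s. Any common multiple of 9 and 5 is a multiple of their lcm; here gcd(9, 5) = 1, so lcm(9, 5) = 9·5 = 45, so 45 ∣ s. Since 3 ∣ 45, it follows that 3 ∣ s.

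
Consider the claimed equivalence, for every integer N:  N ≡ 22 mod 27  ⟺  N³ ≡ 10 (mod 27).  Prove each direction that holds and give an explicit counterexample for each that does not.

Only the forward implication holds.

(⇒) Suppose N ≡ 22 mod 27. Write N = 27j + 22. Then (27j + 22)³ = 19683j³ + 48114j² + 39204j + 10648 = 27(729j³ + 1782j² + 1452j + 394) + 10, so N³ ≡ 10 (mod 27).

(⇐) This fails: take N = 4. Then 4³ = 64 ≡ 10 (mod 27), yet 4 ≡ 4 (mod 27), not 22.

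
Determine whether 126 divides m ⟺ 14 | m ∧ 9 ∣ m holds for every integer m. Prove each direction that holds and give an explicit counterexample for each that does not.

Both directions hold.

(⟹) If 126 ∣ m, write m = 126q. Since 126 = 9·14, m = 14·(9q), so 14 ∣ m; and since 126 = 14·9, m = 9·(14q), so 9 ∣ m.

(⟸) Suppose 14 ∣ m and 9 ∣ m. Any common multiple of 14 and 9 is a multiple of their lcm; here gcd(14, 9) = 1, so lcm(14, 9) = 14·9 = 126, so 126 ∣ m.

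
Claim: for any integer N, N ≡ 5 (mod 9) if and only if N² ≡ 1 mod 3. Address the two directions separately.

Forward direction. Suppose N ≡ 5 (mod 9). Then N² ≡ 5² = 25 (mod 9), and since 3 ∣ 9, also N² ≡ 1 (mod 3).

Converse. This fails: take N = 1. Then 1² = 1 ≡ 1 (mod 3), yet 1 ≡ 1 (mod 9), not 5.

Not equivalent: only (⇒) holds.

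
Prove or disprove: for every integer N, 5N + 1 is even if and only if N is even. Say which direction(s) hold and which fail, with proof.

[⇒] This fails: N = 5 gives 5N + 1 = 26, which is even, but 5 is odd, not even.

[⇐] This also fails: N = 6 is even, but 5N + 1 = 31 is odd, not even.

Neither direction holds.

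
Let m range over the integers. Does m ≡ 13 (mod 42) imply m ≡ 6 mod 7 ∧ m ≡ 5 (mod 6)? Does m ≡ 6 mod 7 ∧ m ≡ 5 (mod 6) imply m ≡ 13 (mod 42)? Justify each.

(→) This fails: m = 13 gives 13 ≡ 13 (mod 42) but 13 ≡ 1 (mod 6), so the conjunction on the right does not hold.

(←) This fails: m = 41 satisfies both congruences on the right (41 ≡ 6 mod 7 and 41 ≡ 5 mod 6) yet 41 ≡ 41 (mod 42), not 13.

Neither implication holds.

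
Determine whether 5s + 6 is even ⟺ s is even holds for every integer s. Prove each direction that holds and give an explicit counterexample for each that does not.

[⇐] Suppose s is even; write s = 2j. Then 5s + 6 = 5·(2j) + 6 = 2·5j + 6, which is even.

[⇒] Suppose 5s + 6 is even. Since 5 is odd, 5s and s have the same parity, so 5s + 6 ≡ s + 6 (mod 2). As 6 is even, 5s + 6 is even exactly when s is even. Thus s is even.

Both implications hold.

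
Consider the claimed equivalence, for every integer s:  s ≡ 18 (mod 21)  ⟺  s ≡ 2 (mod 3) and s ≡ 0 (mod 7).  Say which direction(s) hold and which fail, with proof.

(⇒) fails and (⇐) fails.

(→) This fails: s = 18 gives 18 ≡ 18 (mod 21) but 18 ≡ 0 (mod 3), so the conjunction on the right does not hold.

(←) This fails: s = 14 satisfies both congruences on the right (14 ≡ 2 mod 3 and 14 ≡ 0 mod 7) yet 14 ≡ 14 (mod 21), not 18.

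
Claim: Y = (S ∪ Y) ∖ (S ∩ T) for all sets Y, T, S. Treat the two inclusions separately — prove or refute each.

(⊆) fails and (⊇) fails.

(⊆) This inclusion fails. Take Y = {1}, T = {1}, S = {1}; then 1 ∈ Y but 1 ∉ (S ∪ Y) ∖ (S ∩ T).

(⊇) This inclusion fails. Take Y = ∅, T = ∅, S = {1}; then 1 ∈ (S ∪ Y) ∖ (S ∩ T) but 1 ∉ Y.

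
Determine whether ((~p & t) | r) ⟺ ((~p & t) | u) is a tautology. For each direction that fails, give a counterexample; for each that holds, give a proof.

(⟹) This fails. Under t = F, r = T, u = F, p = F, the left side is true but the right side is false.

(⟸) This fails. Under t = F, r = F, u = T, p = F, the left side is false but the right side is true.

Both directions fail.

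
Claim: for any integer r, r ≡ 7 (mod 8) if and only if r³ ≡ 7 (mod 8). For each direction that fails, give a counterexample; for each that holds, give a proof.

(→) Suppose r ≡ 7 (mod 8). Write r = 8j + 7. Then (8j + 7)³ = 512j³ + 1344j² + 1176j + 343 = 8(64j³ + 168j² + 147j + 42) + 7, so r³ ≡ 7 (mod 8).

(←) Conversely, suppose r³ ≡ 7 (mod 8). The only residue r in {0, …, 7} with r³ ≡ 7 (mod 8) is r = 7, so r ≡ 7 (mod 8).

Both directions hold.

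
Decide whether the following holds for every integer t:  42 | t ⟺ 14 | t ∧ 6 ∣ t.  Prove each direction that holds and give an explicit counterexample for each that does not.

Both directions hold.

Converse. Suppose 14 ∣ t and 6 ∣ t. Any common multiple of 14 and 6 is a multiple of their lcm; here lcm(14, 6) = 14·6/gcd(14, 6) = 84/2 = 42, so 42 ∣ t.

Forward direction. If 42 ∣ t, write t = 42q. Since 42 = 3·14, t = 14·(3q), so 14 ∣ t; and since 42 = 7·6, t = 6·(7q), so 6 ∣ t.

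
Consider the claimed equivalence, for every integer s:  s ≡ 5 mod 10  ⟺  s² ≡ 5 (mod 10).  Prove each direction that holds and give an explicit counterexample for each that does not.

Both directions hold.

(⟸) Suppose s² ≡ 5 (mod 10). The only residue r in {0, …, 9} with r² ≡ 5 (mod 10) is r = 5, so s ≡ 5 (mod 10).

(⟹) Suppose s ≡ 5 mod 10. Write s = 10j + 5. Then (10j + 5)² = 100j² + 100j + 25 = 10(10j² + 10j + 2) + 5, so s² ≡ 5 (mod 10).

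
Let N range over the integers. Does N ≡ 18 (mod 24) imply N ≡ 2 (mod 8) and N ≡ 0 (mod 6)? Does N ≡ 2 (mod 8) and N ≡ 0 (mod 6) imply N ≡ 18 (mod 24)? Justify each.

Equivalent; both directions hold.

(←) If N ≡ 2 (mod 8) and N ≡ 0 (mod 6), then by the Chinese remainder theorem N ≡ 18 (mod 24). This is exactly N ≡ 18 (mod 24).

(→) Suppose N ≡ 18 (mod 24); write N = 24j + 18. Since 8 ∣ 24, reducing mod 8 gives N ≡ 18 ≡ 2 (mod 8); since 6 ∣ 24, reducing mod 6 gives N ≡ 18 ≡ 0 (mod 6).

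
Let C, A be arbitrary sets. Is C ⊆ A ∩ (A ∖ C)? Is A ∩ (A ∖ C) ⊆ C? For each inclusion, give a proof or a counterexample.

Neither inclusion holds.

(⟹) This inclusion fails. Take C = {1}, A = ∅; then 1 ∈ C but 1 ∉ A ∩ (A ∖ C).

(⟸) This inclusion fails. Take C = ∅, A = {1}; then 1 ∈ A ∩ (A ∖ C) but 1 ∉ C.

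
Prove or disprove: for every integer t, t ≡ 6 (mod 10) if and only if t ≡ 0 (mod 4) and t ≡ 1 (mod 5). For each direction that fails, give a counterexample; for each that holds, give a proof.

(⇒) fails; (⇐) holds.

[⇐] If t ≡ 0 (mod 4) and t ≡ 1 (mod 5), then by the Chinese remainder theorem t ≡ 16 (mod 20). Since 16 ≡ 6 (mod 10) and 10 ∣ 20, we get t ≡ 6 (mod 10).

[⇒] This fails: t = 6 gives 6 ≡ 6 (mod 10) but 6 ≡ 2 (mod 4), so the conjunction on the right does not hold.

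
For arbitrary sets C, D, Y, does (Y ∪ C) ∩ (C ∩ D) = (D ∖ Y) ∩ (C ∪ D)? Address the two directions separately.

Forward inclusion. This inclusion fails. Take C = {1}, D = {1}, Y = {1}; then 1 ∈ (Y ∪ C) ∩ (C ∩ D) but 1 ∉ (D ∖ Y) ∩ (C ∪ D).

Reverse inclusion. This inclusion fails. Take C = ∅, D = {1}, Y = ∅; then 1 ∈ (D ∖ Y) ∩ (C ∪ D) but 1 ∉ (Y ∪ C) ∩ (C ∩ D).

Neither inclusion holds.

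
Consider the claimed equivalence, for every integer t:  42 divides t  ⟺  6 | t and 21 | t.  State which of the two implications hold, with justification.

(→) If 42 ∣ t, write t = 42q. Since 42 = 7·6, t = 6·(7q), so 6 ∣ t; and since 42 = 2·21, t = 21·(2q), so 21 ∣ t.

(←) Suppose 6 ∣ t and 21 ∣ t. Any common multiple of 6 and 21 is a multiple of their lcm; here lcm(6, 21) = 6·21/gcd(6, 21) = 126/3 = 42, so 42 ∣ t.

Equivalent; both directions hold.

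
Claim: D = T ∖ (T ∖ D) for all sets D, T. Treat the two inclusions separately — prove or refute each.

(⊆) fails; (⊇) holds.

Reverse inclusion. Let x ∈ T ∖ (T ∖ D). Then x ∈ D ∩ T, from which x ∈ D.

Forward inclusion. This inclusion fails. Take D = {1}, T = ∅; then 1 ∈ D but 1 ∉ T ∖ (T ∖ D).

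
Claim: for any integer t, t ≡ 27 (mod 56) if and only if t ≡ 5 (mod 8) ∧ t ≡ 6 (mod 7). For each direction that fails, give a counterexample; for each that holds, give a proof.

Forward direction. This fails: t = 27 gives 27 ≡ 27 (mod 56) but 27 ≡ 3 (mod 8), so the conjunction on the right does not hold.

Converse. This fails: t = 13 satisfies both congruences on the right (13 ≡ 5 mod 8 and 13 ≡ 6 mod 7) yet 13 ≡ 13 (mod 56), not 27.

Neither direction holds.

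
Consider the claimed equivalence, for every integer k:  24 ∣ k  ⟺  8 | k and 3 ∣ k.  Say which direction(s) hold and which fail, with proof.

Equivalent; both directions hold.

[⇐] Suppose 8 ∣ k and 3 ∣ k. Any common multiple of 8 and 3 is a multiple of their lcm; here gcd(8, 3) = 1, so lcm(8, 3) = 8·3 = 24, so 24 ∣ k.

[⇒] If 24 ∣ k, write k = 24q. Since 24 = 3·8, k = 8·(3q), so 8 ∣ k; and since 24 = 8·3, k = 3·(8q), so 3 ∣ k.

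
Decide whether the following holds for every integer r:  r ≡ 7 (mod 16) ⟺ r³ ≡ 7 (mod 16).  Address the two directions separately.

Both directions hold; the statement is true.

Forward direction. Suppose r ≡ 7 (mod 16). Write r = 16j + 7. Then (16j + 7)³ = 4096j³ + 5376j² + 2352j + 343 = 16(256j³ + 336j² + 147j + 21) + 7, so r³ ≡ 7 (mod 16).

Converse. Suppose r³ ≡ 7 (mod 16). The only residue r in {0, …, 15} with r³ ≡ 7 (mod 16) is r = 7, so r ≡ 7 (mod 16).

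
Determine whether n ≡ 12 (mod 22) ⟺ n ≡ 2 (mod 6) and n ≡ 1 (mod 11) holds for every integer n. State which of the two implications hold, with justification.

(⇒) fails; (⇐) holds.

(→) This fails: n = 34 gives 34 ≡ 12 (mod 22) but 34 ≡ 4 (mod 6), so the conjunction on the right does not hold.

(←) Conversely, if n ≡ 2 (mod 6) and n ≡ 1 (mod 11), then by the Chinese remainder theorem n ≡ 56 (mod 66). Since 56 ≡ 12 (mod 22) and 22 ∣ 66, we get n ≡ 12 (mod 22).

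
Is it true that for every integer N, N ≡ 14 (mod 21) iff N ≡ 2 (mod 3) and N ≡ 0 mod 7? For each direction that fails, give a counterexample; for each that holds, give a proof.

[⇒] Suppose N ≡ 14 (mod 21); write N = 21j + 14. Since 3 ∣ 21, reducing mod 3 gives N ≡ 14 ≡ 2 (mod 3); since 7 ∣ 21, reducing mod 7 gives N ≡ 14 ≡ 0 (mod 7).

[⇐] Conversely, if N ≡ 2 (mod 3) and N ≡ 0 (mod 7), then by the Chinese remainder theorem N ≡ 14 (mod 21). This is exactly N ≡ 14 (mod 21).

Both directions hold; the statement is true.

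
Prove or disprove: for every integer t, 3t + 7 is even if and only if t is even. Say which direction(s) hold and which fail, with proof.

(⇒) fails and (⇐) fails.

(→) This fails: t = 7 gives 3t + 7 = 28, which is even, but 7 is odd, not even.

(←) This also fails: t = 0 is even, but 3t + 7 = 7 is odd, not even.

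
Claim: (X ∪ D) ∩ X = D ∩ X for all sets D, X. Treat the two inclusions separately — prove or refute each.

Only the reverse inclusion holds.

(⟹) This inclusion fails. Take D = ∅, X = {1}; then 1 ∈ (X ∪ D) ∩ X but 1 ∉ D ∩ X.

(⟸) Let x ∈ D ∩ X. Then x ∈ D ∩ X, from which x ∈ (X ∪ D) ∩ X.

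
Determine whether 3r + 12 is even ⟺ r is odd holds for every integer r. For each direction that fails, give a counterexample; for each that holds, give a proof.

Forward direction. This fails: r = 4 gives 3r + 12 = 24, which is even, but 4 is even, not odd.

Converse. This also fails: r = 5 is odd, but 3r + 12 = 27 is odd, not even.

Neither implication holds.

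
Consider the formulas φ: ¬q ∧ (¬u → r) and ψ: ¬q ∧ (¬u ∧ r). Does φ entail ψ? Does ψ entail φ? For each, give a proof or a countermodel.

Not equivalent: only (⇐) holds.

Forward direction. This fails. Under u = T, r = F, q = F, the left side is true but the right side is false.

Converse. Assume the antecedent. If u is true, the antecedent cannot hold. If u is false, the antecedent forces (u = F, r = T, q = F), and ¬q ∧ (¬u → r) holds there. Either way ¬q ∧ (¬u → r) holds.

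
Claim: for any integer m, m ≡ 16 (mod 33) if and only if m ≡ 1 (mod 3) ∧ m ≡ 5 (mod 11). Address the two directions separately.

(⟹) Suppose m ≡ 16 (mod 33); write m = 33j + 16. Since 3 ∣ 33, reducing mod 3 gives m ≡ 16 ≡ 1 (mod 3); since 11 ∣ 33, reducing mod 11 gives m ≡ 16 ≡ 5 (mod 11).

(⟸) Conversely, if m ≡ 1 (mod 3) and m ≡ 5 (mod 11), then by the Chinese remainder theorem m ≡ 16 (mod 33). This is exactly m ≡ 16 (mod 33).

Equivalent; both directions hold.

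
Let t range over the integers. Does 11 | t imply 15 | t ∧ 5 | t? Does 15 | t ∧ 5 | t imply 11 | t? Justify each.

Neither direction holds.

(→) This fails: take t = 11. Certainly 11 ∣ 11, but 15 ∤ 11.

(←) This fails: take t = 15. Both 15 ∣ 15 and 5 ∣ 15, yet 15 is not a multiple of 11 (since 15 = 1·11 + 4), so 11 ∤ 15.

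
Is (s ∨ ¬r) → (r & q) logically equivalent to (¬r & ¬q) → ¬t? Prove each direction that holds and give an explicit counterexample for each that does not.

(⇐) This fails. Under s = F, r = F, t = F, q = F, the left side is false but the right side is true.

(⇒) Assume the antecedent. If r is true, (¬r & ¬q) → ¬t reduces to true regardless of the other variables. If r is false, the antecedent cannot hold. Either way (¬r & ¬q) → ¬t holds.

(⇒) holds; (⇐) fails.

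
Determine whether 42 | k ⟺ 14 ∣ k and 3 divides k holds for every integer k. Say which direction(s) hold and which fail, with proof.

Both implications hold.

(⇒) If 42 ∣ k, write k = 42q. Since 42 = 3·14, k = 14·(3q), so 14 ∣ k; and since 42 = 14·3, k = 3·(14q), so 3 ∣ k.

(⇐) Suppose 14 ∣ k and 3 ∣ k. Any common multiple of 14 and 3 is a multiple of their lcm; here gcd(14, 3) = 1, so lcm(14, 3) = 14·3 = 42, so 42 ∣ k.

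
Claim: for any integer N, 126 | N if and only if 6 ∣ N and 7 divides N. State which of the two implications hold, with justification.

(⇒) holds; (⇐) fails.

[⇒] If 126 ∣ N, write N = 126q. Since 126 = 21·6, N = 6·(21q), so 6 ∣ N; and since 126 = 18·7, N = 7·(18q), so 7 ∣ N.

[⇐] This fails: take N = 42. Both 6 ∣ 42 and 7 ∣ 42, yet 42 is not a multiple of 126 (since 42 = 0·126 + 42), so 126 ∤ 42.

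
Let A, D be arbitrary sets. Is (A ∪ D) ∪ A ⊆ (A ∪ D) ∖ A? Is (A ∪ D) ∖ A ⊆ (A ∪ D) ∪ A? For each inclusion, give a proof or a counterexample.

The sets are not equal: only the reverse inclusion holds.

(⊆) This inclusion fails. Take A = {1}, D = ∅; then 1 ∈ (A ∪ D) ∪ A but 1 ∉ (A ∪ D) ∖ A.

(⊇) Let x ∈ (A ∪ D) ∖ A. Then x ∈ D and x ∉ A, from which x ∈ (A ∪ D) ∪ A.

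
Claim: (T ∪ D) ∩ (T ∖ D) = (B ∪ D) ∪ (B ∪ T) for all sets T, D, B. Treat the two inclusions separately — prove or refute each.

(⊆) Let x ∈ (T ∪ D) ∩ (T ∖ D). Then either x ∈ T and x ∉ D, B; or x ∈ T ∩ B and x ∉ D. In each case x ∈ (B ∪ D) ∪ (B ∪ T), so (T ∪ D) ∩ (T ∖ D) ⊆ (B ∪ D) ∪ (B ∪ T).

(⊇) This inclusion fails. Take T = ∅, D = {1}, B = ∅; then 1 ∈ (B ∪ D) ∪ (B ∪ T) but 1 ∉ (T ∪ D) ∩ (T ∖ D).

(⊆) holds; (⊇) fails.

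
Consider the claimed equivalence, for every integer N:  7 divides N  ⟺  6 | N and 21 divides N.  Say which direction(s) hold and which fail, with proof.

Only the converse holds.

(⟸) Suppose 6 ∣ N and 21 ∣ N. Any common multiple of 6 and 21 is a multiple of their lcm; here lcm(6, 21) = 6·21/gcd(6, 21) = 126/3 = 42, so 42 ∣ N. Since 7 ∣ 42, it follows that 7 ∣ N.

(⟹) This fails: take N = 7. Certainly 7 ∣ 7, but 6 ∤ 7.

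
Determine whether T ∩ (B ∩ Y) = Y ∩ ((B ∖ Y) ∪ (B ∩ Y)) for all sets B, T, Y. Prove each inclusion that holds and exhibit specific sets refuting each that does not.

(⊇) This inclusion fails. Take B = {1}, T = ∅, Y = {1}; then 1 ∈ Y ∩ ((B ∖ Y) ∪ (B ∩ Y)) but 1 ∉ T ∩ (B ∩ Y).

(⊆) Let x ∈ T ∩ (B ∩ Y). Then x ∈ B ∩ T ∩ Y, from which x ∈ Y ∩ ((B ∖ Y) ∪ (B ∩ Y)).

The sets are not equal: only the forward inclusion holds.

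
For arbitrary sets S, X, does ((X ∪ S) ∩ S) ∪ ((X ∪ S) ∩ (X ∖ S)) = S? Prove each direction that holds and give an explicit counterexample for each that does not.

(⊆) This inclusion fails. Take S = ∅, X = {1}; then 1 ∈ ((X ∪ S) ∩ S) ∪ ((X ∪ S) ∩ (X ∖ S)) but 1 ∉ S.

(⊇) Let x ∈ S. Then either x ∈ S and x ∉ X; or x ∈ S ∩ X. In each case x ∈ ((X ∪ S) ∩ S) ∪ ((X ∪ S) ∩ (X ∖ S)), so S ⊆ ((X ∪ S) ∩ S) ∪ ((X ∪ S) ∩ (X ∖ S)).

Only the reverse inclusion holds.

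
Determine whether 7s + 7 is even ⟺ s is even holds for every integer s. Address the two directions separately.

(⇒) This fails: s = 5 gives 7s + 7 = 42, which is even, but 5 is odd, not even.

(⇐) This also fails: s = 4 is even, but 7s + 7 = 35 is odd, not even.

Both directions fail.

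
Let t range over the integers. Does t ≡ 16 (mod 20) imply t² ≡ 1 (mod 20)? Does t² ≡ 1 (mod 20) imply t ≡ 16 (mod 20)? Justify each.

(⇒) fails and (⇐) fails.

(⟹) This fails: take t = 16. Then 16 ≡ 16 (mod 20), but 16² = 256 ≡ 16 (mod 20), not 1.

(⟸) This fails: take t = 1. Then 1² = 1 ≡ 1 (mod 20), yet 1 ≡ 1 (mod 20), not 16.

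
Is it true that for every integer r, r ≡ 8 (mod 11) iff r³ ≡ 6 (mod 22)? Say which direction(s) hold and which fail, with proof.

(⇒) fails; (⇐) holds.

[⇐] The residues r modulo 22 with r³ ≡ 6 (mod 22) are exactly {8}, and each is ≡ 8 (mod 11).

[⇒] This fails: take r = 19. Then 19 ≡ 8 (mod 11), but 19³ = 6859 ≡ 17 (mod 22), not 6.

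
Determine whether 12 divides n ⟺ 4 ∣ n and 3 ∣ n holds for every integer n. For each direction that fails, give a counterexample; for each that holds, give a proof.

Both directions hold; the statement is true.

(⇒) If 12 ∣ n, write n = 12q. Since 12 = 3·4, n = 4·(3q), so 4 ∣ n; and since 12 = 4·3, n = 3·(4q), so 3 ∣ n.

(⇐) Suppose 4 ∣ n and 3 ∣ n. Any common multiple of 4 and 3 is a multiple of their lcm; here gcd(4, 3) = 1, so lcm(4, 3) = 4·3 = 12, so 12 ∣ n.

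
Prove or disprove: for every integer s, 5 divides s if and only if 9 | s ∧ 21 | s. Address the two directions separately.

[⇒] This fails: take s = 5. Certainly 5 ∣ 5, but 9 ∤ 5.

[⇐] This fails: take s = 63. Both 9 ∣ 63 and 21 ∣ 63, yet 63 is not a multiple of 5 (since 63 = 12·5 + 3), so 5 ∤ 63.

(⇒) fails and (⇐) fails.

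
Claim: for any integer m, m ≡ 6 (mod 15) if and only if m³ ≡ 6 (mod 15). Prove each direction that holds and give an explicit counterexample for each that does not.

(⟸) Suppose m³ ≡ 6 (mod 15). The only residue r in {0, …, 14} with r³ ≡ 6 (mod 15) is r = 6, so m ≡ 6 (mod 15).

(⟹) Suppose m ≡ 6 (mod 15). Write m = 15j + 6. Then (15j + 6)³ = 3375j³ + 4050j² + 1620j + 216 = 15(225j³ + 270j² + 108j + 14) + 6, so m³ ≡ 6 (mod 15).

Both implications hold.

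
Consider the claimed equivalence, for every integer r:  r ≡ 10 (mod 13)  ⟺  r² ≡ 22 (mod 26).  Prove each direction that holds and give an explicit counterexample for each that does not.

(⇒) This fails: take r = 23. Then 23 ≡ 10 (mod 13), but 23² = 529 ≡ 9 (mod 26), not 22.

(⇐) This fails: take r = 16. Then 16² = 256 ≡ 22 (mod 26), yet 16 ≡ 3 (mod 13), not 10.

Neither implication holds.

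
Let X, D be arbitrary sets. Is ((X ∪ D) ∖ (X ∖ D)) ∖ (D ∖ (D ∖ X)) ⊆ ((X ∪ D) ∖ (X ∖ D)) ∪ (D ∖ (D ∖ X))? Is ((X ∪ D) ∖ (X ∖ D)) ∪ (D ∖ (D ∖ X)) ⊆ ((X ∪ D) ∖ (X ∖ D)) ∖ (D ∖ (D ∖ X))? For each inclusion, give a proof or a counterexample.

The sets are not equal: only the forward inclusion holds.

(⟸) This inclusion fails. Take X = {1}, D = {1}; then 1 ∈ ((X ∪ D) ∖ (X ∖ D)) ∪ (D ∖ (D ∖ X)) but 1 ∉ ((X ∪ D) ∖ (X ∖ D)) ∖ (D ∖ (D ∖ X)).

(⟹) Let x ∈ ((X ∪ D) ∖ (X ∖ D)) ∖ (D ∖ (D ∖ X)). Then x ∈ D and x ∉ X, from which x ∈ ((X ∪ D) ∖ (X ∖ D)) ∪ (D ∖ (D ∖ X)).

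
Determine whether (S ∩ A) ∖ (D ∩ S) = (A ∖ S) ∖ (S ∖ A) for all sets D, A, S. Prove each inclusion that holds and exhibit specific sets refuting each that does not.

Neither inclusion holds.

Forward inclusion. This inclusion fails. Take D = ∅, A = {1}, S = {1}; then 1 ∈ (S ∩ A) ∖ (D ∩ S) but 1 ∉ (A ∖ S) ∖ (S ∖ A).

Reverse inclusion. This inclusion fails. Take D = ∅, A = {1}, S = ∅; then 1 ∈ (A ∖ S) ∖ (S ∖ A) but 1 ∉ (S ∩ A) ∖ (D ∩ S).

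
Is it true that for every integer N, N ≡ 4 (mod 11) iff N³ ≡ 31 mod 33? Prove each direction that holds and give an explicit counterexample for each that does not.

Only the converse holds.

Converse. The residues r modulo 33 with r³ ≡ 31 (mod 33) are exactly {4}, and each is ≡ 4 (mod 11).

Forward direction. This fails: take N = 15. Then 15 ≡ 4 (mod 11), but 15³ = 3375 ≡ 9 (mod 33), not 31.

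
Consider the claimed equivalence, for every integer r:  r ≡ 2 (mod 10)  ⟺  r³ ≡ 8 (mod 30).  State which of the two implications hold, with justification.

(⟹) This fails: take r = 12. Then 12 ≡ 2 (mod 10), but 12³ = 1728 ≡ 18 (mod 30), not 8.

(⟸) Conversely, the residues r modulo 30 with r³ ≡ 8 (mod 30) are exactly {2}, and each is ≡ 2 (mod 10).

The forward direction fails; the converse holds.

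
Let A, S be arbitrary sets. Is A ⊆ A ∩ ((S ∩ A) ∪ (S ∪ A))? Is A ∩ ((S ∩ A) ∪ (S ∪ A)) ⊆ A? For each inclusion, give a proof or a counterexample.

(⟸) Let x ∈ A ∩ ((S ∩ A) ∪ (S ∪ A)). Then either x ∈ A and x ∉ S; or x ∈ A ∩ S. In each case x ∈ A, so A ∩ ((S ∩ A) ∪ (S ∪ A)) ⊆ A.

(⟹) Let x ∈ A. Then either x ∈ A and x ∉ S; or x ∈ A ∩ S. In each case x ∈ A ∩ ((S ∩ A) ∪ (S ∪ A)), so A ⊆ A ∩ ((S ∩ A) ∪ (S ∪ A)).

The two sets are equal.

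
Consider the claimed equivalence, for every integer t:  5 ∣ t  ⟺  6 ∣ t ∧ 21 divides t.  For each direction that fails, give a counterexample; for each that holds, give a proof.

(→) This fails: take t = 5. Certainly 5 ∣ 5, but 6 ∤ 5.

(←) This fails: take t = 42. Both 6 ∣ 42 and 21 ∣ 42, yet 42 is not a multiple of 5 (since 42 = 8·5 + 2), so 5 ∤ 42.

Neither direction holds.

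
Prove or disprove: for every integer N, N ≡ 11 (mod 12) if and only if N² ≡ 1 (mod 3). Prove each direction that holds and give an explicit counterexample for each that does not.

(⇒) Suppose N ≡ 11 (mod 12). Then N² ≡ 11² = 121 (mod 12), and since 3 ∣ 12, also N² ≡ 1 (mod 3).

(⇐) This fails: take N = 1. Then 1² = 1 ≡ 1 (mod 3), yet 1 ≡ 1 (mod 12), not 11.

The forward direction holds; the converse fails.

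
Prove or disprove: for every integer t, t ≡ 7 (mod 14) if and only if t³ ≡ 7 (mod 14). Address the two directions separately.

Both implications hold.

(⇒) Suppose t ≡ 7 (mod 14). Write t = 14j + 7. Then (14j + 7)³ = 2744j³ + 4116j² + 2058j + 343 = 14(196j³ + 294j² + 147j + 24) + 7, so t³ ≡ 7 (mod 14).

(⇐) Conversely, suppose t³ ≡ 7 (mod 14). The only residue r in {0, …, 13} with r³ ≡ 7 (mod 14) is r = 7, so t ≡ 7 (mod 14).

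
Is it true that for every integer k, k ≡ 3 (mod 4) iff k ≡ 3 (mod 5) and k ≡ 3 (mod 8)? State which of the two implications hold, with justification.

Only the converse holds.

[⇒] This fails: k = 35 gives 35 ≡ 3 (mod 4) but 35 ≡ 0 (mod 5), so the conjunction on the right does not hold.

[⇐] Conversely, if k ≡ 3 (mod 5) and k ≡ 3 (mod 8), then by the Chinese remainder theorem k ≡ 3 (mod 40). Since 3 ≡ 3 (mod 4) and 4 ∣ 40, we get k ≡ 3 (mod 4).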